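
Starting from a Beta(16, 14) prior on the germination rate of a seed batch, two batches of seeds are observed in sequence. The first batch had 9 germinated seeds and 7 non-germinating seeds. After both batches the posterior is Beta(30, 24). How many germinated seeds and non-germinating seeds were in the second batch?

Because Beta–binomial updating is additive in the counts, the combined data contributed (α_post−α_prior, β_post−β_prior) successes and failures.
Total across both batches: 30−16=14 germinated seeds, 24−14=10 non-germinating seeds.
Subtract the first batch: 14−9=5 germinated seeds and 10−7=3 non-germinating seeds.

5 germinated seeds and 3 non-germinating seeds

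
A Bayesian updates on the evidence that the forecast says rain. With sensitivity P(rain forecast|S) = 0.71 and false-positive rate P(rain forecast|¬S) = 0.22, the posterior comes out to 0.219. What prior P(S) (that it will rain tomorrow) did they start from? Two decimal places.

In odds form, posterior odds = prior odds × likelihood ratio, so prior odds = posterior odds ÷ LR.
Posterior odds = 0.219/(1−0.219) = 0.2804. LR = 0.71/0.22 = 3.2273.
Prior odds = 0.2804/3.2273 = 0.0869, so P(S) = 0.0869/(1+0.0869) ≈ 0.08.

P(S) = 0.08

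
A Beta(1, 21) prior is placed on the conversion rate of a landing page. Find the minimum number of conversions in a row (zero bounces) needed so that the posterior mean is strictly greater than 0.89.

After k conversions and 0 bounces the posterior is Beta(1+k, 21), with mean (1+k)/(1+21+k).
Set (1+k)/(22+k) > 0.89 and solve: k > (0.89·22 − 1)/(1 − 0.89) = 168.909.
The smallest integer exceeding 168.909 is 169, and checking k=169: (170)/(191) = 0.8901 > 0.89.

k = 169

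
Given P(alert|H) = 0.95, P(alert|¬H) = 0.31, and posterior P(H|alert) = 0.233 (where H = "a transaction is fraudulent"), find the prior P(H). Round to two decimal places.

P(H) = 0.09

Bayes' rule in odds form gives O(H|E) = O(H)·[P(E|H)/P(E|¬H)], hence O(H) = O(H|E)/LR.
Posterior odds = 0.233/(1−0.233) = 0.3038. LR = 0.95/0.31 = 3.0645.
Prior odds = 0.3038/3.0645 = 0.0991, so P(H) = 0.0991/(1+0.0991) ≈ 0.09.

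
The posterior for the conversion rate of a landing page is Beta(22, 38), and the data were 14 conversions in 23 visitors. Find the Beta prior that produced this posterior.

Beta(8, 29)

A Beta(α, β) prior with s successes and f failures in binomial data gives a Beta(α+s, β+f) posterior.
So α = 22 − 14 = 8 and β = 38 − 9 = 29.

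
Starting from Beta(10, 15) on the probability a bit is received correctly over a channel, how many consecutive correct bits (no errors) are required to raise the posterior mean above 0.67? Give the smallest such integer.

After k correct bits and 0 errors the posterior is Beta(10+k, 15), with mean (10+k)/(10+15+k).
Set (10+k)/(25+k) > 0.67 and solve: k > (0.67·25 − 10)/(1 − 0.67) = 20.455.
The smallest integer exceeding 20.455 is 21, and checking k=21: (31)/(46) = 0.6739 > 0.67.

k = 21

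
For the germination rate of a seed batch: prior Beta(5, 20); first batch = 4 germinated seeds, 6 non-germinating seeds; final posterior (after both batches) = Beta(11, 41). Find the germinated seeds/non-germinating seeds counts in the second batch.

Because Beta–binomial updating is additive in the counts, the combined data contributed (α_post−α_prior, β_post−β_prior) successes and failures.
Total across both batches: 11−5=6 germinated seeds, 41−20=21 non-germinating seeds.
Subtract the first batch: 6−4=2 germinated seeds and 21−6=15 non-germinating seeds.

2 germinated seeds and 15 non-germinating seeds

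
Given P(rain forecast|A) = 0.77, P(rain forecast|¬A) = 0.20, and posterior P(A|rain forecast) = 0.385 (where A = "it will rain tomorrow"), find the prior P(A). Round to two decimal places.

In odds form, posterior odds = prior odds × likelihood ratio, so prior odds = posterior odds ÷ LR.
Posterior odds = 0.385/(1−0.385) = 0.6260. LR = 0.77/0.20 = 3.8500.
Prior odds = 0.6260/3.8500 = 0.1626, so P(A) = 0.1626/(1+0.1626) ≈ 0.14.

P(A) = 0.14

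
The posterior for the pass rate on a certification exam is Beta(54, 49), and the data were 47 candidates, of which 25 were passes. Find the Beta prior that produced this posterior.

Beta is conjugate to the binomial likelihood: posterior = Beta(a+s, b+f).
So a = 54 − 25 = 29 and b = 49 − 22 = 27.

Beta(29, 27)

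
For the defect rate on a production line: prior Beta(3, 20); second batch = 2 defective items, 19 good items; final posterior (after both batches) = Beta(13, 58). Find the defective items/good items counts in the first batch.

Because Beta–binomial updating is additive in the counts, the combined data contributed (α_post−α_prior, β_post−β_prior) successes and failures.
Total across both batches: 13−3=10 defective items, 58−20=38 good items.
Subtract the second batch: 10−2=8 defective items and 38−19=19 good items.

8 defective items and 19 good items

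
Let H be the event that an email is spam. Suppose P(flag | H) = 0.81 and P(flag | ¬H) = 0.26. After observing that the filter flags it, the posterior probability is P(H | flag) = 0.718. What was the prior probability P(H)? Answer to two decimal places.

P(H) = 0.45

Bayes' rule in odds form gives O(H|E) = O(H)·[P(E|H)/P(E|¬H)], hence O(H) = O(H|E)/LR.
Posterior odds = 0.718/(1−0.718) = 2.5461. LR = 0.81/0.26 = 3.1154.
Prior odds = 2.5461/3.1154 = 0.8173, so P(H) = 0.8173/(1+0.8173) ≈ 0.45.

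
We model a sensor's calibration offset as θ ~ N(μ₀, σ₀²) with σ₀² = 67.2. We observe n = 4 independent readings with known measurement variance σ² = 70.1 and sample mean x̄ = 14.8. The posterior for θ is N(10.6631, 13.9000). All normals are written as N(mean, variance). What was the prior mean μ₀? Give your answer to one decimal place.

μ₀ = -5.2

The posterior mean is a precision-weighted average: μ_n = (τ₀μ₀ + τ_data·x̄)/(τ₀+τ_data), with τ₀=1/σ₀² and τ_data=n/σ².
Here τ₀ = 1/67.2 = 0.014881 and τ_data = 4/70.1 = 0.057061, so τ_n = 0.071942.
Rearranging for μ₀: μ₀ = (μ_n·τ_n − τ_data·x̄)/τ₀ = (10.6631·0.071942 − 0.057061·14.8) / 0.014881 = -0.077378/0.014881 ≈ -5.2.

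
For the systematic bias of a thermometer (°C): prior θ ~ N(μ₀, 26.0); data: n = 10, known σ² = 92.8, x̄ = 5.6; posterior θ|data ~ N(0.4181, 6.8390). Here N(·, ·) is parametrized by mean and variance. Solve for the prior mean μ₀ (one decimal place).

The posterior mean is a precision-weighted average: μ_n = (τ₀μ₀ + τ_data·x̄)/(τ₀+τ_data), with τ₀=1/σ₀² and τ_data=n/σ².
Here τ₀ = 1/26.0 = 0.038462 and τ_data = 10/92.8 = 0.107759, so τ_n = 0.146221.
Rearranging for μ₀: μ₀ = (μ_n·τ_n − τ_data·x̄)/τ₀ = (0.4181·0.146221 − 0.107759·5.6) / 0.038462 = -0.542315/0.038462 ≈ -14.1.

μ₀ = -14.1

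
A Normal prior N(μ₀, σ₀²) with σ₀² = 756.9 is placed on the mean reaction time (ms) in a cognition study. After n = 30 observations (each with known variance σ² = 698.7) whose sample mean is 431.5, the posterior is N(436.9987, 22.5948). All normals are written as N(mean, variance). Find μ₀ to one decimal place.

μ₀ = 615.7

The posterior mean is a precision-weighted average: μ_n = (τ₀μ₀ + τ_data·x̄)/(τ₀+τ_data), with τ₀=1/σ₀² and τ_data=n/σ².
Here τ₀ = 1/756.9 = 0.001321 and τ_data = 30/698.7 = 0.042937, so τ_n = 0.044258.
Rearranging for μ₀: μ₀ = (μ_n·τ_n − τ_data·x̄)/τ₀ = (436.9987·0.044258 − 0.042937·431.5) / 0.001321 = 0.813373/0.001321 ≈ 615.7.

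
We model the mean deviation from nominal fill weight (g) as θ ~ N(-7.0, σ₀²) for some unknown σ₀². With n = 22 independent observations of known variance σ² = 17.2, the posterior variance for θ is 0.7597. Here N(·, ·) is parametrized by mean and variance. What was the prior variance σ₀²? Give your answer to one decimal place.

Posterior precision equals prior precision plus data precision: 1/σ_n² = 1/σ₀² + n/σ².
So 1/σ₀² = 1/0.7597 − 22/17.2 = 1.316309 − 1.279070 = 0.037239.
Hence σ₀² = 1/0.037239 ≈ 26.9.

σ₀² = 26.9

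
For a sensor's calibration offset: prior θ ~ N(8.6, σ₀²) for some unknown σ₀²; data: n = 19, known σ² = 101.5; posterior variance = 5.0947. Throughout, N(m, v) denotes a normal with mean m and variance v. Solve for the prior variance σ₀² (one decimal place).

σ₀² = 110.0

For the Normal–Normal model with known σ², precisions add: τ_n = τ₀ + n/σ².
So 1/σ₀² = 1/5.0947 − 19/101.5 = 0.196282 − 0.187192 = 0.009090.
Hence σ₀² = 1/0.009090 ≈ 110.0.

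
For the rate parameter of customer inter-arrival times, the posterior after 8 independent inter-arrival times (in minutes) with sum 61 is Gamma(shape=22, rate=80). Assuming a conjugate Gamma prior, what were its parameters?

Gamma–exponential conjugacy: posterior shape = α + n, posterior rate = β + Σtᵢ.
So α = 22 − 8 = 14 and β = 80 − 61 = 19.

Gamma(shape=14, rate=19)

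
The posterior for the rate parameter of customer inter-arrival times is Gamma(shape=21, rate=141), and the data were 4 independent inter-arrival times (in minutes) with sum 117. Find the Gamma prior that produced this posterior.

Gamma(shape=17, rate=24)

Gamma–exponential conjugacy: posterior shape = α + n, posterior rate = β + Σtᵢ.
So α = 21 − 4 = 17 and β = 141 − 117 = 24.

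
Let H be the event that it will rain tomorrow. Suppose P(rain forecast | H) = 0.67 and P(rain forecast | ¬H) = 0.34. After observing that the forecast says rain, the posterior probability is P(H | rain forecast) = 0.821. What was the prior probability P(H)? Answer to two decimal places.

Bayes' rule in odds form gives O(H|E) = O(H)·[P(E|H)/P(E|¬H)], hence O(H) = O(H|E)/LR.
Posterior odds = 0.821/(1−0.821) = 4.5866. LR = 0.67/0.34 = 1.9706.
Prior odds = 4.5866/1.9706 = 2.3275, so P(H) = 2.3275/(1+2.3275) ≈ 0.70.

P(H) = 0.70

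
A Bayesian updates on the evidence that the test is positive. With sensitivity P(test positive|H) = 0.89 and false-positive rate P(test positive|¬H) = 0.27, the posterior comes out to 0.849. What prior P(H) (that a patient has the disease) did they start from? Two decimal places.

In odds form, posterior odds = prior odds × likelihood ratio, so prior odds = posterior odds ÷ LR.
Posterior odds = 0.849/(1−0.849) = 5.6225. LR = 0.89/0.27 = 3.2963.
Prior odds = 5.6225/3.2963 = 1.7057, so P(H) = 1.7057/(1+1.7057) ≈ 0.63.

P(H) = 0.63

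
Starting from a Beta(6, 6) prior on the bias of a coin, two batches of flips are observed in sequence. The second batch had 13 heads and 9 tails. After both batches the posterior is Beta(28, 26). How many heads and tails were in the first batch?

9 heads and 11 tails

Sequential conjugate updates are equivalent to a single update on the pooled data, so total successes = posterior α − prior α and total failures = posterior β − prior β.
Total across both batches: 28−6=22 heads, 26−6=20 tails.
Subtract the second batch: 22−13=9 heads and 20−9=11 tails.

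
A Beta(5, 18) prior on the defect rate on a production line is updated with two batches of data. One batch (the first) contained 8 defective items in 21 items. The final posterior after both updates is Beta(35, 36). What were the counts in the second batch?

Sequential conjugate updates are equivalent to a single update on the pooled data, so total successes = posterior α − prior α and total failures = posterior β − prior β.
Total across both batches: 35−5=30 defective items, 36−18=18 good items.
Subtract the first batch: 30−8=22 defective items and 18−13=5 good items.

22 defective items and 5 good items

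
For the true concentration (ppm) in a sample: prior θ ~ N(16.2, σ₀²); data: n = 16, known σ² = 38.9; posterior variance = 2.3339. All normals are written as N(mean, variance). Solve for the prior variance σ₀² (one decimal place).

σ₀² = 58.3

For the Normal–Normal model with known σ², precisions add: τ_n = τ₀ + n/σ².
So 1/σ₀² = 1/2.3339 − 16/38.9 = 0.428467 − 0.411311 = 0.017156.
Hence σ₀² = 1/0.017156 ≈ 58.3.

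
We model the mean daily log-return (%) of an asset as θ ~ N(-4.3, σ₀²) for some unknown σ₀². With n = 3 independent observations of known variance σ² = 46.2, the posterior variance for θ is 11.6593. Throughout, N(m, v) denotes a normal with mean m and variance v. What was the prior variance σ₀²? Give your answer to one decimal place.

σ₀² = 48.0

For the Normal–Normal model with known σ², precisions add: τ_n = τ₀ + n/σ².
So 1/σ₀² = 1/11.6593 − 3/46.2 = 0.085768 − 0.064935 = 0.020833.
Hence σ₀² = 1/0.020833 ≈ 48.0.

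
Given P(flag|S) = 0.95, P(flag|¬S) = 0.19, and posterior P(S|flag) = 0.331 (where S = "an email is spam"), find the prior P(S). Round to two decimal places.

In odds form, posterior odds = prior odds × likelihood ratio, so prior odds = posterior odds ÷ LR.
Posterior odds = 0.331/(1−0.331) = 0.4948. LR = 0.95/0.19 = 5.0000.
Prior odds = 0.4948/5.0000 = 0.0990, so P(S) = 0.0990/(1+0.0990) ≈ 0.09.

P(S) = 0.09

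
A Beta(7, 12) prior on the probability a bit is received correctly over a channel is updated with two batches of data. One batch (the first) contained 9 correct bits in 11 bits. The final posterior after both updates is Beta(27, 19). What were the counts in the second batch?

11 correct bits and 5 errors

Because Beta–binomial updating is additive in the counts, the combined data contributed (α_post−α_prior, β_post−β_prior) successes and failures.
Total across both batches: 27−7=20 correct bits, 19−12=7 errors.
Subtract the first batch: 20−9=11 correct bits and 7−2=5 errors.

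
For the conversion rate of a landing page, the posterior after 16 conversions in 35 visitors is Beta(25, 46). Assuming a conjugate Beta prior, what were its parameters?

Under Beta–binomial conjugacy the posterior parameters are (α+s, β+f).
Subtract the data counts: 25−16=9, 46−19=27.

Beta(9, 27)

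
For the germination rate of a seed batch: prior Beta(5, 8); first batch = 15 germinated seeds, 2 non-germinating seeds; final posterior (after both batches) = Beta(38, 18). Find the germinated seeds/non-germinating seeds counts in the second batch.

18 germinated seeds and 8 non-germinating seeds

Sequential conjugate updates are equivalent to a single update on the pooled data, so total successes = posterior α − prior α and total failures = posterior β − prior β.
Total across both batches: 38−5=33 germinated seeds, 18−8=10 non-germinating seeds.
Subtract the first batch: 33−15=18 germinated seeds and 10−2=8 non-germinating seeds.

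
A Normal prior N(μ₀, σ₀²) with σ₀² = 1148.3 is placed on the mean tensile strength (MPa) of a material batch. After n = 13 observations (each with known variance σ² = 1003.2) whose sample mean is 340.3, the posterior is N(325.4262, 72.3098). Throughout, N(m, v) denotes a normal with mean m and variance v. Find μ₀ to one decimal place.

μ₀ = 104.1

With known observation variance, the Normal–Normal posterior has precision τ_n = τ₀ + n/σ² and mean μ_n = (τ₀μ₀ + (n/σ²)x̄)/τ_n.
Here τ₀ = 1/1148.3 = 0.000871 and τ_data = 13/1003.2 = 0.012959, so τ_n = 0.013830.
Rearranging for μ₀: μ₀ = (μ_n·τ_n − τ_data·x̄)/τ₀ = (325.4262·0.013830 − 0.012959·340.3) / 0.000871 = 0.090697/0.000871 ≈ 104.1.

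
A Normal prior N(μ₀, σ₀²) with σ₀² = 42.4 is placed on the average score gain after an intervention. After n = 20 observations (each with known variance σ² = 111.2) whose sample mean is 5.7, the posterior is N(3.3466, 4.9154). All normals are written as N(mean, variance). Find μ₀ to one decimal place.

With known observation variance, the Normal–Normal posterior has precision τ_n = τ₀ + n/σ² and mean μ_n = (τ₀μ₀ + (n/σ²)x̄)/τ_n.
Here τ₀ = 1/42.4 = 0.023585 and τ_data = 20/111.2 = 0.179856, so τ_n = 0.203441.
Rearranging for μ₀: μ₀ = (μ_n·τ_n − τ_data·x̄)/τ₀ = (3.3466·0.203441 − 0.179856·5.7) / 0.023585 = -0.344344/0.023585 ≈ -14.6.

μ₀ = -14.6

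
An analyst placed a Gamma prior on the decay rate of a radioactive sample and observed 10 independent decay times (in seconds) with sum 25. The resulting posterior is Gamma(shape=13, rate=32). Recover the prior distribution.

Gamma(shape=3, rate=7)

Gamma–exponential conjugacy: posterior shape = α + n, posterior rate = β + Σtᵢ.
So α = 13 − 10 = 3 and β = 32 − 25 = 7.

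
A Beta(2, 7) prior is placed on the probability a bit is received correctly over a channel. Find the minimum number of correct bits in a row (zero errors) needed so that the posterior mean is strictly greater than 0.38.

k = 3

After k correct bits and 0 errors the posterior is Beta(2+k, 7), with mean (2+k)/(2+7+k).
Set (2+k)/(9+k) > 0.38 and solve: k > (0.38·9 − 2)/(1 − 0.38) = 2.290.
The smallest integer exceeding 2.290 is 3, and checking k=3: (5)/(12) = 0.4167 > 0.38.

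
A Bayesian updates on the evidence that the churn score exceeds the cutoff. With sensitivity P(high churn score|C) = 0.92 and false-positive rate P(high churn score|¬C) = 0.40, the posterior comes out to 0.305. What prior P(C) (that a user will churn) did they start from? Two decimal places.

P(C) = 0.16

Bayes' rule in odds form gives O(C|E) = O(C)·[P(E|C)/P(E|¬C)], hence O(C) = O(C|E)/LR.
Posterior odds = 0.305/(1−0.305) = 0.4388. LR = 0.92/0.40 = 2.3000.
Prior odds = 0.4388/2.3000 = 0.1908, so P(C) = 0.1908/(1+0.1908) ≈ 0.16.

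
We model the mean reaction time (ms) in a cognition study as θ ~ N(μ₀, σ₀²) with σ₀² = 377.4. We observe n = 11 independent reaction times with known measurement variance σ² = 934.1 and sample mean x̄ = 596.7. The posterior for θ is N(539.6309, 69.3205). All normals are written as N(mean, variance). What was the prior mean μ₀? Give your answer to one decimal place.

μ₀ = 286.0

With known observation variance, the Normal–Normal posterior has precision τ_n = τ₀ + n/σ² and mean μ_n = (τ₀μ₀ + (n/σ²)x̄)/τ_n.
Here τ₀ = 1/377.4 = 0.002650 and τ_data = 11/934.1 = 0.011776, so τ_n = 0.014426.
Rearranging for μ₀: μ₀ = (μ_n·τ_n − τ_data·x̄)/τ₀ = (539.6309·0.014426 − 0.011776·596.7) / 0.002650 = 0.757976/0.002650 ≈ 286.0.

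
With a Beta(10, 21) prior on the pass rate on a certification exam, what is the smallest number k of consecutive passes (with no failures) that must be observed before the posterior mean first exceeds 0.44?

After k passes and 0 failures the posterior is Beta(10+k, 21), with mean (10+k)/(10+21+k).
Set (10+k)/(31+k) > 0.44 and solve: k > (0.44·31 − 10)/(1 − 0.44) = 6.500.
The smallest integer exceeding 6.500 is 7, and checking k=7: (17)/(38) = 0.4474 > 0.44.

k = 7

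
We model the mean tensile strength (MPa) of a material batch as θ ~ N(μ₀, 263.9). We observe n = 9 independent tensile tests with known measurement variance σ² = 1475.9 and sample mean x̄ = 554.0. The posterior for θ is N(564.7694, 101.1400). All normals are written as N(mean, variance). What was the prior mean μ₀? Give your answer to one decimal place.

μ₀ = 582.1

With known observation variance, the Normal–Normal posterior has precision τ_n = τ₀ + n/σ² and mean μ_n = (τ₀μ₀ + (n/σ²)x̄)/τ_n.
Here τ₀ = 1/263.9 = 0.003789 and τ_data = 9/1475.9 = 0.006098, so τ_n = 0.009887.
Rearranging for μ₀: μ₀ = (μ_n·τ_n − τ_data·x̄)/τ₀ = (564.7694·0.009887 − 0.006098·554.0) / 0.003789 = 2.205583/0.003789 ≈ 582.1.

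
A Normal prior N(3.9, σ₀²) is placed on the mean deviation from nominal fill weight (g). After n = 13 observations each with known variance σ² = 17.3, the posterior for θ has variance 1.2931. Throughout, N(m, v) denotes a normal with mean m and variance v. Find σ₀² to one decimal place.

σ₀² = 45.7

For the Normal–Normal model with known σ², precisions add: τ_n = τ₀ + n/σ².
So 1/σ₀² = 1/1.2931 − 13/17.3 = 0.773335 − 0.751445 = 0.021890.
Hence σ₀² = 1/0.021890 ≈ 45.7.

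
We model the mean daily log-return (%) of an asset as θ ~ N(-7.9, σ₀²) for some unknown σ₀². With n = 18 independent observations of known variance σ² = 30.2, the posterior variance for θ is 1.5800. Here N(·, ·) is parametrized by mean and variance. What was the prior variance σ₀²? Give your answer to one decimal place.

Posterior precision equals prior precision plus data precision: 1/σ_n² = 1/σ₀² + n/σ².
So 1/σ₀² = 1/1.5800 − 18/30.2 = 0.632911 − 0.596026 = 0.036885.
Hence σ₀² = 1/0.036885 ≈ 27.1.

σ₀² = 27.1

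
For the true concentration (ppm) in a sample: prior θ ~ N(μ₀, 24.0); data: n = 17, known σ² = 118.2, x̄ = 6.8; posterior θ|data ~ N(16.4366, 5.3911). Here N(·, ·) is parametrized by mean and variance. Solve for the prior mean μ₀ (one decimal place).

The posterior mean is a precision-weighted average: μ_n = (τ₀μ₀ + τ_data·x̄)/(τ₀+τ_data), with τ₀=1/σ₀² and τ_data=n/σ².
Here τ₀ = 1/24.0 = 0.041667 and τ_data = 17/118.2 = 0.143824, so τ_n = 0.185491.
Rearranging for μ₀: μ₀ = (μ_n·τ_n − τ_data·x̄)/τ₀ = (16.4366·0.185491 − 0.143824·6.8) / 0.041667 = 2.070838/0.041667 ≈ 49.7.

μ₀ = 49.7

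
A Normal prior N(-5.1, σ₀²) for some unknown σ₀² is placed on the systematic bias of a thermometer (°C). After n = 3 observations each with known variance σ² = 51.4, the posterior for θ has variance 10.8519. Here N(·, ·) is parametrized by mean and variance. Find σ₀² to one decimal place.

σ₀² = 29.6

Posterior precision equals prior precision plus data precision: 1/σ_n² = 1/σ₀² + n/σ².
So 1/σ₀² = 1/10.8519 − 3/51.4 = 0.092150 − 0.058366 = 0.033784.
Hence σ₀² = 1/0.033784 ≈ 29.6.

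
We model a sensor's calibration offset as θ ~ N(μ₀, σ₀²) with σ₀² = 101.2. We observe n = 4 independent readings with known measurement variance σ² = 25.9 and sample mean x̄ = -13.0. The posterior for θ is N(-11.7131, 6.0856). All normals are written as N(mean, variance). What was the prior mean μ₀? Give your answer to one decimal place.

μ₀ = 8.4

With known observation variance, the Normal–Normal posterior has precision τ_n = τ₀ + n/σ² and mean μ_n = (τ₀μ₀ + (n/σ²)x̄)/τ_n.
Here τ₀ = 1/101.2 = 0.009881 and τ_data = 4/25.9 = 0.154440, so τ_n = 0.164321.
Rearranging for μ₀: μ₀ = (μ_n·τ_n − τ_data·x̄)/τ₀ = (-11.7131·0.164321 − 0.154440·-13.0) / 0.009881 = 0.083012/0.009881 ≈ 8.4.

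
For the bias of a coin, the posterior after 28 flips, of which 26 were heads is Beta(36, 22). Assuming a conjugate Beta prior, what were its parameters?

Beta(10, 20)

Under Beta–binomial conjugacy the posterior parameters are (α+s, β+f).
Subtract the data counts: 36−26=10, 22−2=20.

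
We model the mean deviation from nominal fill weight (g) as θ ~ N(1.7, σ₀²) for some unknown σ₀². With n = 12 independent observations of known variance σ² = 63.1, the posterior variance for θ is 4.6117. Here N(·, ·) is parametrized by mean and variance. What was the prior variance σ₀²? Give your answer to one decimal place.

Posterior precision equals prior precision plus data precision: 1/σ_n² = 1/σ₀² + n/σ².
So 1/σ₀² = 1/4.6117 − 12/63.1 = 0.216840 − 0.190174 = 0.026666.
Hence σ₀² = 1/0.026666 ≈ 37.5.

σ₀² = 37.5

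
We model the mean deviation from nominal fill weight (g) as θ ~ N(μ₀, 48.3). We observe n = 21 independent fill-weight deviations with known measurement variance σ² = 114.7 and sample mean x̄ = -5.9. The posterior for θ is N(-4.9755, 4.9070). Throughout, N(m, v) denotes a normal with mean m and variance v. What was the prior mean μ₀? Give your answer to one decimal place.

The posterior mean is a precision-weighted average: μ_n = (τ₀μ₀ + τ_data·x̄)/(τ₀+τ_data), with τ₀=1/σ₀² and τ_data=n/σ².
Here τ₀ = 1/48.3 = 0.020704 and τ_data = 21/114.7 = 0.183086, so τ_n = 0.203790.
Rearranging for μ₀: μ₀ = (μ_n·τ_n − τ_data·x̄)/τ₀ = (-4.9755·0.203790 − 0.183086·-5.9) / 0.020704 = 0.066250/0.020704 ≈ 3.2.

μ₀ = 3.2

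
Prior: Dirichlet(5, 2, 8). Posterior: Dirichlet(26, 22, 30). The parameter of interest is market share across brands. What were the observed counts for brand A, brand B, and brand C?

counts (21, 20, 22)

For a Dirichlet(α) prior with multinomial counts c, the posterior is Dirichlet(α + c) componentwise.
Counts are posterior − prior componentwise: 26−5=21, 22−2=20, 30−8=22.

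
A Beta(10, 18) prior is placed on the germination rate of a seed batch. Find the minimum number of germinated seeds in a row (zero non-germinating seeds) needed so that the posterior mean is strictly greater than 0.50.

k = 9

After k germinated seeds and 0 non-germinating seeds the posterior is Beta(10+k, 18), with mean (10+k)/(10+18+k).
Set (10+k)/(28+k) > 0.50 and solve: k > (0.50·28 − 10)/(1 − 0.50) = 8.000.
The smallest integer exceeding 8.000 is 9, and checking k=9: (19)/(37) = 0.5135 > 0.50.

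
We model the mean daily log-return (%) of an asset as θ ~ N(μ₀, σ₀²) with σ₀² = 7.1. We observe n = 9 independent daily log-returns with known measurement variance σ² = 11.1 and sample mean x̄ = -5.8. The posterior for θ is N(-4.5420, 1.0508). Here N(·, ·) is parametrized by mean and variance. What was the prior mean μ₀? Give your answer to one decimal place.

The posterior mean is a precision-weighted average: μ_n = (τ₀μ₀ + τ_data·x̄)/(τ₀+τ_data), with τ₀=1/σ₀² and τ_data=n/σ².
Here τ₀ = 1/7.1 = 0.140845 and τ_data = 9/11.1 = 0.810811, so τ_n = 0.951656.
Rearranging for μ₀: μ₀ = (μ_n·τ_n − τ_data·x̄)/τ₀ = (-4.5420·0.951656 − 0.810811·-5.8) / 0.140845 = 0.380282/0.140845 ≈ 2.7.

μ₀ = 2.7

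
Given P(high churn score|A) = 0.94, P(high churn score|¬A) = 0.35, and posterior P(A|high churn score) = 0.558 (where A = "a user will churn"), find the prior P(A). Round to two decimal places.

P(A) = 0.32

Bayes' rule in odds form gives O(A|E) = O(A)·[P(E|A)/P(E|¬A)], hence O(A) = O(A|E)/LR.
Posterior odds = 0.558/(1−0.558) = 1.2624. LR = 0.94/0.35 = 2.6857.
Prior odds = 1.2624/2.6857 = 0.4700, so P(A) = 0.4700/(1+0.4700) ≈ 0.32.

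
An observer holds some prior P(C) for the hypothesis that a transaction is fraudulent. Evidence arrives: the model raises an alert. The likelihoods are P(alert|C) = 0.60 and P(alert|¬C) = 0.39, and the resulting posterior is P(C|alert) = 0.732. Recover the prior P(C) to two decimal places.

P(C) = 0.64

In odds form, posterior odds = prior odds × likelihood ratio, so prior odds = posterior odds ÷ LR.
Posterior odds = 0.732/(1−0.732) = 2.7313. LR = 0.60/0.39 = 1.5385.
Prior odds = 2.7313/1.5385 = 1.7753, so P(C) = 1.7753/(1+1.7753) ≈ 0.64.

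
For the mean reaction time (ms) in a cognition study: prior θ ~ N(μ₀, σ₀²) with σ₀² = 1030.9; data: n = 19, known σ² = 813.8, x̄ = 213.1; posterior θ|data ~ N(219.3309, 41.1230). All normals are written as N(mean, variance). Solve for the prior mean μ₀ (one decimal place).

μ₀ = 369.3

The posterior mean is a precision-weighted average: μ_n = (τ₀μ₀ + τ_data·x̄)/(τ₀+τ_data), with τ₀=1/σ₀² and τ_data=n/σ².
Here τ₀ = 1/1030.9 = 0.000970 and τ_data = 19/813.8 = 0.023347, so τ_n = 0.024317.
Rearranging for μ₀: μ₀ = (μ_n·τ_n − τ_data·x̄)/τ₀ = (219.3309·0.024317 − 0.023347·213.1) / 0.000970 = 0.358224/0.000970 ≈ 369.3.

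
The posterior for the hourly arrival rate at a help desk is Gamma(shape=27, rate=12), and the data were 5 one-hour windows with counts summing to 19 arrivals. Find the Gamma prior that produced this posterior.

A Gamma(α, β) prior (rate parametrization) on a Poisson rate with n observations summing to S gives posterior Gamma(α+S, β+n).
So α = 27 − 19 = 8 and β = 12 − 5 = 7.

Gamma(shape=8, rate=7)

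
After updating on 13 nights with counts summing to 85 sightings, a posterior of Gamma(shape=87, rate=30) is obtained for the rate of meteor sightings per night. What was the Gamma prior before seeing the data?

Gamma(shape=2, rate=17)

A Gamma(α, β) prior (rate parametrization) on a Poisson rate with n observations summing to S gives posterior Gamma(α+S, β+n).
So α = 87 − 85 = 2 and β = 30 − 13 = 17.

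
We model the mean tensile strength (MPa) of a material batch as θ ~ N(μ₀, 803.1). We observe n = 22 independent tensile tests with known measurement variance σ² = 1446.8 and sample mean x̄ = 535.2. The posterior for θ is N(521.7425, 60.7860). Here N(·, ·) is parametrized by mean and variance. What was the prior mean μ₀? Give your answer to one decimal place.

μ₀ = 357.4

The posterior mean is a precision-weighted average: μ_n = (τ₀μ₀ + τ_data·x̄)/(τ₀+τ_data), with τ₀=1/σ₀² and τ_data=n/σ².
Here τ₀ = 1/803.1 = 0.001245 and τ_data = 22/1446.8 = 0.015206, so τ_n = 0.016451.
Rearranging for μ₀: μ₀ = (μ_n·τ_n − τ_data·x̄)/τ₀ = (521.7425·0.016451 − 0.015206·535.2) / 0.001245 = 0.444935/0.001245 ≈ 357.4.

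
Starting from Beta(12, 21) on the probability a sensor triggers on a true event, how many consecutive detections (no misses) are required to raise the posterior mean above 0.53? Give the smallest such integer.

After k detections and 0 misses the posterior is Beta(12+k, 21), with mean (12+k)/(12+21+k).
Set (12+k)/(33+k) > 0.53 and solve: k > (0.53·33 − 12)/(1 − 0.53) = 11.681.
The smallest integer exceeding 11.681 is 12.

k = 12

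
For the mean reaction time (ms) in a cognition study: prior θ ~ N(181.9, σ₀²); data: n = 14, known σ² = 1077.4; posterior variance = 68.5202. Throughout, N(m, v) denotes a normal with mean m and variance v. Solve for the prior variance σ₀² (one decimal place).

Posterior precision equals prior precision plus data precision: 1/σ_n² = 1/σ₀² + n/σ².
So 1/σ₀² = 1/68.5202 − 14/1077.4 = 0.014594 − 0.012994 = 0.001600.
Hence σ₀² = 1/0.001600 ≈ 625.0.

σ₀² = 625.0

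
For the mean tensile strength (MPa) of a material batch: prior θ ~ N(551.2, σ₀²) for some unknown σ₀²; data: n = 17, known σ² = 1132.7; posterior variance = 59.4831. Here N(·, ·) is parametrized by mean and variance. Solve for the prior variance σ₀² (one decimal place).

Posterior precision equals prior precision plus data precision: 1/σ_n² = 1/σ₀² + n/σ².
So 1/σ₀² = 1/59.4831 − 17/1132.7 = 0.016811 − 0.015008 = 0.001803.
Hence σ₀² = 1/0.001803 ≈ 554.6.

σ₀² = 554.6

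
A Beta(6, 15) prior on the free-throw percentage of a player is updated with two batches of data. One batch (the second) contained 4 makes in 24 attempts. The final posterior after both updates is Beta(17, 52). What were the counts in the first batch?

Because Beta–binomial updating is additive in the counts, the combined data contributed (α_post−α_prior, β_post−β_prior) successes and failures.
Total across both batches: 17−6=11 makes, 52−15=37 misses.
Subtract the second batch: 11−4=7 makes and 37−20=17 misses.

7 makes and 17 misses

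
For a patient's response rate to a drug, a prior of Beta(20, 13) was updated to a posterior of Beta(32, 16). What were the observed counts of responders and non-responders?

12 responders and 3 non-responders

Under Beta–binomial conjugacy the posterior parameters are (a+s, b+f).
So s = 32 − 20 = 12 and f = 16 − 13 = 3.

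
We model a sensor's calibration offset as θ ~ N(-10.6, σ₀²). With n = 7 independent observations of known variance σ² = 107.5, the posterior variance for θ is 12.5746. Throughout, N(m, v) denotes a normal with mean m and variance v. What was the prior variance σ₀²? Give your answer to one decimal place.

σ₀² = 69.4

Posterior precision equals prior precision plus data precision: 1/σ_n² = 1/σ₀² + n/σ².
So 1/σ₀² = 1/12.5746 − 7/107.5 = 0.079525 − 0.065116 = 0.014409.
Hence σ₀² = 1/0.014409 ≈ 69.4.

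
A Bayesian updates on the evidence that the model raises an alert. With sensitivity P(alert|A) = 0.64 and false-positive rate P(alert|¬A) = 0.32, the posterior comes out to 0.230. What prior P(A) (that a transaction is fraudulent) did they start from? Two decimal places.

P(A) = 0.13

Bayes' rule in odds form gives O(A|E) = O(A)·[P(E|A)/P(E|¬A)], hence O(A) = O(A|E)/LR.
Posterior odds = 0.230/(1−0.230) = 0.2987. LR = 0.64/0.32 = 2.0000.
Prior odds = 0.2987/2.0000 = 0.1494, so P(A) = 0.1494/(1+0.1494) ≈ 0.13.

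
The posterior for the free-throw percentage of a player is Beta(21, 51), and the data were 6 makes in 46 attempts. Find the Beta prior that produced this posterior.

A Beta(a, b) prior with s successes and f failures in binomial data gives a Beta(a+s, b+f) posterior.
So a = 21 − 6 = 15 and b = 51 − 40 = 11.

Beta(15, 11)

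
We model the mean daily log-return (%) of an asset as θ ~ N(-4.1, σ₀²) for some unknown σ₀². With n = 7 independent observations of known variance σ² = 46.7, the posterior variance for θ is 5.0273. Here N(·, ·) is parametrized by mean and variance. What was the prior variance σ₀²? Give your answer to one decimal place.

σ₀² = 20.4

For the Normal–Normal model with known σ², precisions add: τ_n = τ₀ + n/σ².
So 1/σ₀² = 1/5.0273 − 7/46.7 = 0.198914 − 0.149893 = 0.049021.
Hence σ₀² = 1/0.049021 ≈ 20.4.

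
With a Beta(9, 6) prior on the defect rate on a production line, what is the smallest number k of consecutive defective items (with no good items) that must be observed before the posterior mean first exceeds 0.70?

After k defective items and 0 good items the posterior is Beta(9+k, 6), with mean (9+k)/(9+6+k).
Set (9+k)/(15+k) > 0.70 and solve: k > (0.70·15 − 9)/(1 − 0.70) = 5.000.
The smallest integer exceeding 5.000 is 6, and checking k=6: (15)/(21) = 0.7143 > 0.70.

k = 6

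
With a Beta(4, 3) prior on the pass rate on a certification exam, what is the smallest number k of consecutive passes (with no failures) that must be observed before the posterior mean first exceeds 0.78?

After k passes and 0 failures the posterior is Beta(4+k, 3), with mean (4+k)/(4+3+k).
Set (4+k)/(7+k) > 0.78 and solve: k > (0.78·7 − 4)/(1 − 0.78) = 6.636.
The smallest integer exceeding 6.636 is 7.

k = 7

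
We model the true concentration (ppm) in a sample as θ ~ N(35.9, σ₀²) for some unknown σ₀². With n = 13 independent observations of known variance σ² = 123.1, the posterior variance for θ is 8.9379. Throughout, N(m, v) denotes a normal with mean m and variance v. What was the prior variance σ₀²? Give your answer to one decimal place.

σ₀² = 159.3

Posterior precision equals prior precision plus data precision: 1/σ_n² = 1/σ₀² + n/σ².
So 1/σ₀² = 1/8.9379 − 13/123.1 = 0.111883 − 0.105605 = 0.006278.
Hence σ₀² = 1/0.006278 ≈ 159.3.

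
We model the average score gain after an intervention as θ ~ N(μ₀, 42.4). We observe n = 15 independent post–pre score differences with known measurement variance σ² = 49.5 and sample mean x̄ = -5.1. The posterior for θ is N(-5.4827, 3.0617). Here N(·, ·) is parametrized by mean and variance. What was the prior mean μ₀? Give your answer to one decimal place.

μ₀ = -10.4

With known observation variance, the Normal–Normal posterior has precision τ_n = τ₀ + n/σ² and mean μ_n = (τ₀μ₀ + (n/σ²)x̄)/τ_n.
Here τ₀ = 1/42.4 = 0.023585 and τ_data = 15/49.5 = 0.303030, so τ_n = 0.326615.
Rearranging for μ₀: μ₀ = (μ_n·τ_n − τ_data·x̄)/τ₀ = (-5.4827·0.326615 − 0.303030·-5.1) / 0.023585 = -0.245279/0.023585 ≈ -10.4.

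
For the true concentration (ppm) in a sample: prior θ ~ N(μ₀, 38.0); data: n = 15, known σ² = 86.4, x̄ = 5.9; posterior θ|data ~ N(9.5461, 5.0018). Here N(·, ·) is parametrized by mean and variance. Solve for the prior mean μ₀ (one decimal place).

μ₀ = 33.6

The posterior mean is a precision-weighted average: μ_n = (τ₀μ₀ + τ_data·x̄)/(τ₀+τ_data), with τ₀=1/σ₀² and τ_data=n/σ².
Here τ₀ = 1/38.0 = 0.026316 and τ_data = 15/86.4 = 0.173611, so τ_n = 0.199927.
Rearranging for μ₀: μ₀ = (μ_n·τ_n − τ_data·x̄)/τ₀ = (9.5461·0.199927 − 0.173611·5.9) / 0.026316 = 0.884218/0.026316 ≈ 33.6.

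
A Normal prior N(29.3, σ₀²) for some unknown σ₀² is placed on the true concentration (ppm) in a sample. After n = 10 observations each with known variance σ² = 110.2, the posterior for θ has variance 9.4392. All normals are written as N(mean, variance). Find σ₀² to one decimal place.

σ₀² = 65.8

For the Normal–Normal model with known σ², precisions add: τ_n = τ₀ + n/σ².
So 1/σ₀² = 1/9.4392 − 10/110.2 = 0.105941 − 0.090744 = 0.015197.
Hence σ₀² = 1/0.015197 ≈ 65.8.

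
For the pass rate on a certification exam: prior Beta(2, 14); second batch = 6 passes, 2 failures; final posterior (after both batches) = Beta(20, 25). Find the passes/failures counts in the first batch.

12 passes and 9 failures

Because Beta–binomial updating is additive in the counts, the combined data contributed (α_post−α_prior, β_post−β_prior) successes and failures.
Total across both batches: 20−2=18 passes, 25−14=11 failures.
Subtract the second batch: 18−6=12 passes and 11−2=9 failures.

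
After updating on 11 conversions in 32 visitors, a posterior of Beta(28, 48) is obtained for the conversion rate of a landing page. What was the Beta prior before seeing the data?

Beta(17, 27)

A Beta(a, b) prior with s successes and f failures in binomial data gives a Beta(a+s, b+f) posterior.
So a = 28 − 11 = 17 and b = 48 − 21 = 27.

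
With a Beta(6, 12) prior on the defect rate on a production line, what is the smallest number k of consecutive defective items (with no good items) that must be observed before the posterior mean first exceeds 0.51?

k = 7

After k defective items and 0 good items the posterior is Beta(6+k, 12), with mean (6+k)/(6+12+k).
Set (6+k)/(18+k) > 0.51 and solve: k > (0.51·18 − 6)/(1 − 0.51) = 6.490.
The smallest integer exceeding 6.490 is 7.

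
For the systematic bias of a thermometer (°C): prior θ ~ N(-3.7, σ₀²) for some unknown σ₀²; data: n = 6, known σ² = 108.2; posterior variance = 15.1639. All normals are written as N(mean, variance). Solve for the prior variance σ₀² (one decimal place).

σ₀² = 95.3

For the Normal–Normal model with known σ², precisions add: τ_n = τ₀ + n/σ².
So 1/σ₀² = 1/15.1639 − 6/108.2 = 0.065946 − 0.055453 = 0.010493.
Hence σ₀² = 1/0.010493 ≈ 95.3.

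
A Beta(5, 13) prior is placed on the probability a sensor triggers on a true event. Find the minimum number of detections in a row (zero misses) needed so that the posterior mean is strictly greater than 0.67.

k = 22

After k detections and 0 misses the posterior is Beta(5+k, 13), with mean (5+k)/(5+13+k).
Set (5+k)/(18+k) > 0.67 and solve: k > (0.67·18 − 5)/(1 − 0.67) = 21.394.
The smallest integer exceeding 21.394 is 22, and checking k=22: (27)/(40) = 0.6750 > 0.67.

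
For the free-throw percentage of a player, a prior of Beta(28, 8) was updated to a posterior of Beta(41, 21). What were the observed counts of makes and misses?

13 makes and 13 misses

Under Beta–binomial conjugacy the posterior parameters are (α+s, β+f).
So s = 41 − 28 = 13 and f = 21 − 8 = 13.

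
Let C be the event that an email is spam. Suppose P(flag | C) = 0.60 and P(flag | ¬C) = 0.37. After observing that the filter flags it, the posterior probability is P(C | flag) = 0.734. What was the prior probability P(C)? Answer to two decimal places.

In odds form, posterior odds = prior odds × likelihood ratio, so prior odds = posterior odds ÷ LR.
Posterior odds = 0.734/(1−0.734) = 2.7594. LR = 0.60/0.37 = 1.6216.
Prior odds = 2.7594/1.6216 = 1.7017, so P(C) = 1.7017/(1+1.7017) ≈ 0.63.

P(C) = 0.63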